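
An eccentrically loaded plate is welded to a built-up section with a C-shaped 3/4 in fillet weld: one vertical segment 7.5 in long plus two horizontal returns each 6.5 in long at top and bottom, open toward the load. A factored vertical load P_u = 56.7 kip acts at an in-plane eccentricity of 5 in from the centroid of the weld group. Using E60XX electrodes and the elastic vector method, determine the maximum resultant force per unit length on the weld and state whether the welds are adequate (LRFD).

f_max ≈ 7.57 kip/in; adequate

E60XX → F_EXX = 60 ksi.
Total weld length L_w = 20.5 in. Treat welds as unit-width lines.
Centroid: x̄ = 2×6.5×3.25 / 20.5 = 2.061 in from the vertical weld.
Polar moment about centroid: J = I_x + I_y = [7.5³/12 + 2×6.5×3.75²] + [7.5×2.061² + 2(6.5³/12 + 6.5×1.189²)] = 314 in³.
Direct shear f_v = P/L_w = 56.7 / 20.5 = 2.766 kip/in (vertical).
Torsion M = P·e = 56.7 × 5 = 283.5 kip·in.
Critical point at (x, y) = (4.439, 3.75) from centroid. f_tx = M·y/J = 3.386 kip/in; f_ty = M·x/J = 4.008 kip/in.
Resultant f_max = √[f_tx² + (f_v + f_ty)²] = √[3.386² + (2.766 + 4.008)²] = 7.573 kip/in.
Capacity per unit length: φr_n = 0.75 × 0.6 × 60 × (0.707 × 0.75) = 14.32 kip/in.
7.573 ≤ 14.32 → adequate.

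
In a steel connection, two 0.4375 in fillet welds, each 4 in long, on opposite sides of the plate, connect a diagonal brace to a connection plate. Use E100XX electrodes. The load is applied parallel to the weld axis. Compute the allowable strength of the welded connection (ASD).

R_n/Ω ≈ 74.2 kips

E100XX → F_EXX = 100 ksi.
Effective throat t_e = 0.707 × 0.4375 = 0.3093 in.
Total length L = 8 in; A_we = 0.3093 × 8 = 2.474 in².
F_nw = 0.6 F_EXX = 0.6 × 100 = 60 ksi.
R_n = 60 × 2.474 = 148.5 kips; R_n/Ω = 148.5/2.0 = 74.23 kips.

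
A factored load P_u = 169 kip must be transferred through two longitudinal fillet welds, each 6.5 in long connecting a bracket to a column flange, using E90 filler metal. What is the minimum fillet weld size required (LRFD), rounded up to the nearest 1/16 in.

w = 1/2 in

E90XX → F_EXX = 90 ksi.
Total weld length L = 13 in.
Required throat t_e = P_u / (φ × 0.6 F_EXX × L) = 169 / (0.75 × 0.6 × 90 × 13) = 0.321 in.
Required leg w = t_e / 0.707 = 0.454 in → use 1/2 in.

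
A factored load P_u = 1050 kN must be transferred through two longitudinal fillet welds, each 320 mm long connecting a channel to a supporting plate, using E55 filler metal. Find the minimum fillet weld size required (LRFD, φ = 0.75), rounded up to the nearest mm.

w = 10 mm

E55XX → F_EXX = 550 MPa.
Total weld length L = 640 mm.
Required throat t_e = P_u / (φ × 0.6 F_EXX × L) = 1050 / (0.75 × 0.6 × 550 × 640 × 10⁻³) = 6.629 mm.
Required leg w = t_e / 0.707 = 9.376 mm → use 10 mm.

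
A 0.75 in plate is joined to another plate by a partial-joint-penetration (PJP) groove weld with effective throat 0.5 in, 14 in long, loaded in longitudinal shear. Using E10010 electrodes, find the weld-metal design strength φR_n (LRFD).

E100XX → F_EXX = 100 ksi.
Effective throat (given) t_e = 0.5 in.
A_we = 0.5 × 14 = 7 in².
F_nw = 0.6 F_EXX = 60 ksi.
φR_n = 0.75 × 60 × 7 = 315 kips.

φR_n ≈ 315 kips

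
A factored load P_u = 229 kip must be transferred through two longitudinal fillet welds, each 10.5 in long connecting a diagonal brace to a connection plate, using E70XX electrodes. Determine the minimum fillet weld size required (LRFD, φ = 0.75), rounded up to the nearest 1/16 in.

E70XX → F_EXX = 70 ksi.
Total weld length L = 21 in.
Required throat t_e = P_u / (φ × 0.6 F_EXX × L) = 229 / (0.75 × 0.6 × 70 × 21) = 0.3462 in.
Required leg w = t_e / 0.707 = 0.4897 in → use 1/2 in.

w = 1/2 in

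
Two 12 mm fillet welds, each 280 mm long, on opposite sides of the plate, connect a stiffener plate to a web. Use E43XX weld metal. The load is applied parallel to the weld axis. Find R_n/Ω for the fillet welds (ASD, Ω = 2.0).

R_n/Ω ≈ 613 kN

E43XX → F_EXX = 430 MPa.
Effective throat t_e = 0.707 × 12 = 8.484 mm.
Total length L = 560 mm; A_we = 8.484 × 560 = 4751 mm².
F_nw = 0.6 F_EXX = 0.6 × 430 = 258 MPa.
R_n = 258 × 4751 × 10⁻³ = 1226 kN; R_n/Ω = 1226/2.0 = 612.9 kN.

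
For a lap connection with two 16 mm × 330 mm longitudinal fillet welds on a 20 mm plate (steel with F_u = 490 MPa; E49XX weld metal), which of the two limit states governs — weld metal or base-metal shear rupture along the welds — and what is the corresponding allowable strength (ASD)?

R_n/Ω ≈ 1100 kN (weld metal governs)

E49XX → F_EXX = 490 MPa.
t_e = 0.707 × 16 = 11.31 mm; L = 660 mm.
Weld metal: R_n/Ω = (1/2.0) × 0.6 × 490 × 11.31 × 660 × 10⁻³ = 1097 kN.
Base metal (shear rupture): R_n/Ω = (1/2.0) × 0.6 × 490 × 20 × 660 × 10⁻³ = 1940 kN.
Governing: weld metal.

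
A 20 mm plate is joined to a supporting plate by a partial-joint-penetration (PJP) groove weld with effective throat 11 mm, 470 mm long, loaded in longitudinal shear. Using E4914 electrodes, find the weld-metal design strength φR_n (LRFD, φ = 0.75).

E49XX → F_EXX = 490 MPa.
Effective throat (given) t_e = 11 mm.
A_we = 11 × 470 = 5170 mm².
F_nw = 0.6 F_EXX = 294 MPa.
φR_n = 0.75 × 294 × 5170 × 10⁻³ = 1140 kN.

φR_n ≈ 1140 kN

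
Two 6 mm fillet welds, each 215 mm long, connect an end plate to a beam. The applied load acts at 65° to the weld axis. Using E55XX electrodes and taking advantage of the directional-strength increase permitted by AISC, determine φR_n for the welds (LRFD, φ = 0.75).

E55XX → F_EXX = 550 MPa.
t_e = 0.707 × 6 = 4.242 mm; A_we = 4.242 × 430 = 1824 mm².
Directional factor: 1.0 + 0.5 sin^1.5(65°) = 1.431.
F_nw = 0.6 × 550 × 1.431 = 472.4 MPa.
φR_n = 0.75 × 472.4 × 1824 × 10⁻³ = 646.2 kN.

φR_n ≈ 646 kN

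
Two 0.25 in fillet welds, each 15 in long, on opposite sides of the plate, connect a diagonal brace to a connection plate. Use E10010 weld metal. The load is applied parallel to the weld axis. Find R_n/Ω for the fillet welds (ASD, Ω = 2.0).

E100XX → F_EXX = 100 ksi.
Effective throat t_e = 0.707 × 0.25 = 0.1767 in.
Total length L = 30 in; A_we = 0.1767 × 30 = 5.302 in².
F_nw = 0.6 F_EXX = 0.6 × 100 = 60 ksi.
R_n = 60 × 5.302 = 318.1 kip; R_n/Ω = 318.1/2.0 = 159.1 kip.

R_n/Ω ≈ 159 kip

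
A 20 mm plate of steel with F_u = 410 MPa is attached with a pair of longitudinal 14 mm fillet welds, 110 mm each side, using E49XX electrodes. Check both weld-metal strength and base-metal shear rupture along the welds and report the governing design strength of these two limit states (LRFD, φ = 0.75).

φR_n ≈ 480 kN (weld metal governs)

E49XX → F_EXX = 490 MPa.
t_e = 0.707 × 14 = 9.898 mm; L = 220 mm.
Weld metal: φR_n = 0.75 × 0.6 × 490 × 9.898 × 220 × 10⁻³ = 480.2 kN.
Base metal (shear rupture): φR_n = 0.75 × 0.6 × 410 × 20 × 220 × 10⁻³ = 811.8 kN.
Governing: weld metal.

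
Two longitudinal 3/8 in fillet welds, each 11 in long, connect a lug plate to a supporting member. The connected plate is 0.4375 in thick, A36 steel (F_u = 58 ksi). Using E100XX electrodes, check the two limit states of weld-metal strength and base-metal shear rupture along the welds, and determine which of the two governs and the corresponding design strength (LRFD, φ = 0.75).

E100XX → F_EXX = 100 ksi.
t_e = 0.707 × 0.375 = 0.2651 in; L = 22 in.
Weld metal: φR_n = 0.75 × 0.6 × 100 × 0.2651 × 22 = 262.5 kips.
Base metal (shear rupture): φR_n = 0.75 × 0.6 × 58 × 0.4375 × 22 = 251.2 kips.
Governing: base-metal shear rupture.

φR_n ≈ 251 kips (base-metal shear rupture governs)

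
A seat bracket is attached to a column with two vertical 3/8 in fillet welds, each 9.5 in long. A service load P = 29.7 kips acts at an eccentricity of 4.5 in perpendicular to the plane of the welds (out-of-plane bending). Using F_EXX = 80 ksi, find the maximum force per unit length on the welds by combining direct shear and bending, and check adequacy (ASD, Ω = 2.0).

f_max ≈ 4.71 kip/in; adequate

L_w = 2 × 9.5 = 19 in; section modulus (unit throat) S = 2 × L²/6 = 30.08 in².
Direct shear f_v = P/L_w = 29.7/19 = 1.563 kip/in.
Moment M = P × e = 29.7 × 4.5 = 133.65 kip·in; bending f_b = M/S = 4.443 kip/in.
f_max = √(f_v² + f_b²) = √(1.563² + 4.443²) = 4.71 kip/in.
r_n/Ω = (1/2.0) × 0.6 × 80 × (0.707 × 0.375) = 6.363 kip/in → adequate.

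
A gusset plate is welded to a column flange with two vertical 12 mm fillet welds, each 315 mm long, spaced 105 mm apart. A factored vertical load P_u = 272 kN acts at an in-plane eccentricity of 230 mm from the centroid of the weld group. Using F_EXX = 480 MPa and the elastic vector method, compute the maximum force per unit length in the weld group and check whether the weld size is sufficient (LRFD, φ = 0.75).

f_max ≈ 1680 N/mm; adequate

Total weld length L_w = 630 mm. Treat welds as unit-width lines.
Polar moment about centroid: J = 2[d³/12 + d(b/2)²] = 2[315³/12 + 315×52.5²] = 6946000 mm³.
Direct shear f_v = P/L_w = 272×10³ / 630 = 431.7 N/mm (vertical).
Torsion M = P·e = 272×10³ × 230 = 62560000 N·mm.
Critical point at (x, y) = (52.5, 157.5) from centroid. f_tx = M·y/J = 1419 N/mm; f_ty = M·x/J = 472.9 N/mm.
Resultant f_max = √[f_tx² + (f_v + f_ty)²] = √[1419² + (431.7 + 472.9)²] = 1682 N/mm.
Capacity per unit length: φr_n = 0.75 × 0.6 × 480 × (0.707 × 12) = 1833 N/mm.
1682 ≤ 1833 → adequate.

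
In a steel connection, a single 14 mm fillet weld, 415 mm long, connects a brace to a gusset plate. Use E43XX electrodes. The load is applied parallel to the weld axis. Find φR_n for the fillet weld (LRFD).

φR_n ≈ 795 kN

E43XX → F_EXX = 430 MPa.
Effective throat t_e = 0.707 × 14 = 9.898 mm.
Total length L = 415 mm; A_we = 9.898 × 415 = 4108 mm².
F_nw = 0.6 F_EXX = 0.6 × 430 = 258 MPa.
φR_n = 0.75 × 258 × 4108 × 10⁻³ = 794.8 kN.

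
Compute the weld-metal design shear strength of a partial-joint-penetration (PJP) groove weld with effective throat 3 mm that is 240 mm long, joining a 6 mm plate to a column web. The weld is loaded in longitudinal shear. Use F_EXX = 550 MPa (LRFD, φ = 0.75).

Effective throat (given) t_e = 3 mm.
A_we = 3 × 240 = 720 mm².
F_nw = 0.6 F_EXX = 330 MPa.
φR_n = 0.75 × 330 × 720 × 10⁻³ = 178.2 kN.

φR_n ≈ 178 kN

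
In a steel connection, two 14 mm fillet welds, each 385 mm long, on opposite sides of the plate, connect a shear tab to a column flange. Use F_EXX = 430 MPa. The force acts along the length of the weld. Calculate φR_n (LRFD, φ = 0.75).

φR_n ≈ 1470 kN

Effective throat t_e = 0.707 × 14 = 9.898 mm.
Total length L = 770 mm; A_we = 9.898 × 770 = 7621 mm².
F_nw = 0.6 F_EXX = 0.6 × 430 = 258 MPa.
φR_n = 0.75 × 258 × 7621 × 10⁻³ = 1475 kN.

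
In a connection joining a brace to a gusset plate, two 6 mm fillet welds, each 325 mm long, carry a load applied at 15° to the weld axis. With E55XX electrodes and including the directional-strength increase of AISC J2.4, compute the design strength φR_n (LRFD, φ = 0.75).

φR_n ≈ 727 kN

E55XX → F_EXX = 550 MPa.
t_e = 0.707 × 6 = 4.242 mm; A_we = 4.242 × 650 = 2757 mm².
Directional factor: 1.0 + 0.5 sin^1.5(15°) = 1.066.
F_nw = 0.6 × 550 × 1.066 = 351.7 MPa.
φR_n = 0.75 × 351.7 × 2757 × 10⁻³ = 727.4 kN.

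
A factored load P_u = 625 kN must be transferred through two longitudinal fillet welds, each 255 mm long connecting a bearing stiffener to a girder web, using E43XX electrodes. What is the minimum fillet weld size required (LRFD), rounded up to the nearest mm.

E43XX → F_EXX = 430 MPa.
Total weld length L = 510 mm.
Required throat t_e = P_u / (φ × 0.6 F_EXX × L) = 625 / (0.75 × 0.6 × 430 × 510 × 10⁻³) = 6.333 mm.
Required leg w = t_e / 0.707 = 8.958 mm → use 9 mm.

w = 9 mm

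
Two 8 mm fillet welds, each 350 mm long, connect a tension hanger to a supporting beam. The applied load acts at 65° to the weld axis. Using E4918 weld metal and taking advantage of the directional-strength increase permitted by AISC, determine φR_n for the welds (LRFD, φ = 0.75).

φR_n ≈ 1250 kN

E49XX → F_EXX = 490 MPa.
t_e = 0.707 × 8 = 5.656 mm; A_we = 5.656 × 700 = 3959 mm².
Directional factor: 1.0 + 0.5 sin^1.5(65°) = 1.431.
F_nw = 0.6 × 490 × 1.431 = 420.8 MPa.
φR_n = 0.75 × 420.8 × 3959 × 10⁻³ = 1250 kN.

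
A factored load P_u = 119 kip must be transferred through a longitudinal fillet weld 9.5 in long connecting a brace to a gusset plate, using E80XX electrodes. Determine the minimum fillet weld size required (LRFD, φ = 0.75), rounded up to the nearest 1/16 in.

E80XX → F_EXX = 80 ksi.
Total weld length L = 9.5 in.
Required throat t_e = P_u / (φ × 0.6 F_EXX × L) = 119 / (0.75 × 0.6 × 80 × 9.5) = 0.348 in.
Required leg w = t_e / 0.707 = 0.4922 in → use 1/2 in.

w = 1/2 in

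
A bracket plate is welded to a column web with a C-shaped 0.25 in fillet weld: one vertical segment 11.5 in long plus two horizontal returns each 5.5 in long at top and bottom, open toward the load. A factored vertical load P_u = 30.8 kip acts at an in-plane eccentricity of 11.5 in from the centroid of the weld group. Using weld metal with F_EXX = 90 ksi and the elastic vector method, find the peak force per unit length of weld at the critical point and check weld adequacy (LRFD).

f_max ≈ 5.4 kip/in; adequate

Total weld length L_w = 22.5 in. Treat welds as unit-width lines.
Centroid: x̄ = 2×5.5×2.75 / 22.5 = 1.344 in from the vertical weld.
Polar moment about centroid: J = I_x + I_y = [11.5³/12 + 2×5.5×5.75²] + [11.5×1.344² + 2(5.5³/12 + 5.5×1.406²)] = 560.7 in³.
Direct shear f_v = P/L_w = 30.8 / 22.5 = 1.369 kip/in (vertical).
Torsion M = P·e = 30.8 × 11.5 = 354.2 kip·in.
Critical point at (x, y) = (4.156, 5.75) from centroid. f_tx = M·y/J = 3.633 kip/in; f_ty = M·x/J = 2.625 kip/in.
Resultant f_max = √[f_tx² + (f_v + f_ty)²] = √[3.633² + (1.369 + 2.625)²] = 5.399 kip/in.
Capacity per unit length: φr_n = 0.75 × 0.6 × 90 × (0.707 × 0.25) = 7.158 kip/in.
5.399 ≤ 7.158 → adequate.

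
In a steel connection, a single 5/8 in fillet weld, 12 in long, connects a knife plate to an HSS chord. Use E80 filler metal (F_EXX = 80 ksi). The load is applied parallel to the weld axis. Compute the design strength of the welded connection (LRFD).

Effective throat t_e = 0.707 × 0.625 = 0.4419 in.
Total length L = 12 in; A_we = 0.4419 × 12 = 5.302 in².
F_nw = 0.6 F_EXX = 0.6 × 80 = 48 ksi.
φR_n = 0.75 × 48 × 5.302 = 190.9 kip.

φR_n ≈ 191 kip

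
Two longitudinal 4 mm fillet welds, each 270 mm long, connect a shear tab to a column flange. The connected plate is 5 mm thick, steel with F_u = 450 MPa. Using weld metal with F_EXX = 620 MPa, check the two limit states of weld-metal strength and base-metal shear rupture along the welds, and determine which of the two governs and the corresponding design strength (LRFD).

φR_n ≈ 426 kN (weld metal governs)

t_e = 0.707 × 4 = 2.828 mm; L = 540 mm.
Weld metal: φR_n = 0.75 × 0.6 × 620 × 2.828 × 540 × 10⁻³ = 426.1 kN.
Base metal (shear rupture): φR_n = 0.75 × 0.6 × 450 × 5 × 540 × 10⁻³ = 546.8 kN.
Governing: weld metal.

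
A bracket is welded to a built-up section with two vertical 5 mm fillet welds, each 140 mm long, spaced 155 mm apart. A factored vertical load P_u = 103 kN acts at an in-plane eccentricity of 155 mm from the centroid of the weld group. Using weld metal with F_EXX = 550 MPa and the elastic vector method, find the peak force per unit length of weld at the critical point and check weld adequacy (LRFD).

Total weld length L_w = 280 mm. Treat welds as unit-width lines.
Polar moment about centroid: J = 2[d³/12 + d(b/2)²] = 2[140³/12 + 140×77.5²] = 2139000 mm³.
Direct shear f_v = P/L_w = 103×10³ / 280 = 367.9 N/mm (vertical).
Torsion M = P·e = 103×10³ × 155 = 15965000 N·mm.
Critical point at (x, y) = (77.5, 70) from centroid. f_tx = M·y/J = 522.4 N/mm; f_ty = M·x/J = 578.4 N/mm.
Resultant f_max = √[f_tx² + (f_v + f_ty)²] = √[522.4² + (367.9 + 578.4)²] = 1081 N/mm.
Capacity per unit length: φr_n = 0.75 × 0.6 × 550 × (0.707 × 5) = 874.9 N/mm.
1081 > 874.9 → NOT adequate.

f_max ≈ 1080 N/mm; NOT adequate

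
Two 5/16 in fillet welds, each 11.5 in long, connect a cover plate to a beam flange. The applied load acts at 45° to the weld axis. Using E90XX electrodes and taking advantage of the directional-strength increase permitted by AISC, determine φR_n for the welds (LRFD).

φR_n ≈ 267 kips

E90XX → F_EXX = 90 ksi.
t_e = 0.707 × 0.3125 = 0.2209 in; A_we = 0.2209 × 23 = 5.082 in².
Directional factor: 1.0 + 0.5 sin^1.5(45°) = 1.297.
F_nw = 0.6 × 90 × 1.297 = 70.05 ksi.
φR_n = 0.75 × 70.05 × 5.082 = 267 kips.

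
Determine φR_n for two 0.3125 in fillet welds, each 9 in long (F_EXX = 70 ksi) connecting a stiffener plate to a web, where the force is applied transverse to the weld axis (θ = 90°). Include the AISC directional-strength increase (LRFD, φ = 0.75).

t_e = 0.707 × 0.3125 = 0.2209 in; A_we = 0.2209 × 18 = 3.977 in².
Directional factor: 1.0 + 0.5 sin^1.5(90°) = 1.5.
F_nw = 0.6 × 70 × 1.5 = 63 ksi.
φR_n = 0.75 × 63 × 3.977 = 187.9 kips.

φR_n ≈ 188 kips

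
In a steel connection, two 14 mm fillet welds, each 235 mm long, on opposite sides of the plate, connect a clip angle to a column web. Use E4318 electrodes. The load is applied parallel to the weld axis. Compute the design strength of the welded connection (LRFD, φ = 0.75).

E43XX → F_EXX = 430 MPa.
Effective throat t_e = 0.707 × 14 = 9.898 mm.
Total length L = 470 mm; A_we = 9.898 × 470 = 4652 mm².
F_nw = 0.6 F_EXX = 0.6 × 430 = 258 MPa.
φR_n = 0.75 × 258 × 4652 × 10⁻³ = 900.2 kN.

φR_n ≈ 900 kN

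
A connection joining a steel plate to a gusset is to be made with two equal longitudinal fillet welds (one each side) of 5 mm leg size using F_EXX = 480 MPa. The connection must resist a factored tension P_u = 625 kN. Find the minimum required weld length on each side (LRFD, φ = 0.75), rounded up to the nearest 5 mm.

L = 410 mm on each side

Throat t_e = 0.707 × 5 = 3.535 mm.
φr_n = 0.75 × 0.6 × 480 × 3.535 × 10⁻³ = 0.7636 kN/mm.
L_req = P_u / φr_n = 625 / 0.7636 = 818.5 mm total.
Per side: 818.5 / 2 = 409.3 mm.
Round up → use L = 410 mm on each side.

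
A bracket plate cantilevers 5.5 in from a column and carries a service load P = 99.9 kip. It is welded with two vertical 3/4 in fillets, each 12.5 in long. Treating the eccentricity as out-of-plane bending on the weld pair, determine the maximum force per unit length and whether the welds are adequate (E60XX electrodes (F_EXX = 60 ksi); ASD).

f_max ≈ 11.3 kip/in; NOT adequate

L_w = 2 × 12.5 = 25 in; section modulus (unit throat) S = 2 × L²/6 = 52.08 in².
Direct shear f_v = P/L_w = 99.9/25 = 3.996 kip/in.
Moment M = P × e = 99.9 × 5.5 = 549.45 kip·in; bending f_b = M/S = 10.55 kip/in.
f_max = √(f_v² + f_b²) = √(3.996² + 10.55²) = 11.28 kip/in.
r_n/Ω = (1/2.0) × 0.6 × 60 × (0.707 × 0.75) = 9.544 kip/in → NOT adequate.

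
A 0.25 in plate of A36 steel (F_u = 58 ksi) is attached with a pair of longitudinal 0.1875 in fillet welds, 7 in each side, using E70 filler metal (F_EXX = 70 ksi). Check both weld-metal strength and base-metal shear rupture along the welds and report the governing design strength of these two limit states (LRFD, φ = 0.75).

φR_n ≈ 58.5 kips (weld metal governs)

t_e = 0.707 × 0.1875 = 0.1326 in; L = 14 in.
Weld metal: φR_n = 0.75 × 0.6 × 70 × 0.1326 × 14 = 58.46 kips.
Base metal (shear rupture): φR_n = 0.75 × 0.6 × 58 × 0.25 × 14 = 91.35 kips.
Governing: weld metal.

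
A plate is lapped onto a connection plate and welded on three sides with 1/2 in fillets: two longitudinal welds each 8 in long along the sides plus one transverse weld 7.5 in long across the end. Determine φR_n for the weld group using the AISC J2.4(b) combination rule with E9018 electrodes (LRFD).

E90XX → F_EXX = 90 ksi.
t_e = 0.707 × 0.5 = 0.3535 in.
R_nwl = 0.6 × 90 × 0.3535 × 16 = 305.4 kip (longitudinal, 2 welds).
R_nwt = 0.6 × 90 × 0.3535 × 7.5 = 143.2 kip (transverse, base value).
(i) R_nwl + R_nwt = 448.6 kip; (ii) 0.85 R_nwl + 1.5 R_nwt = 474.4 kip.
R_n = max = 474.4 kip [governs: (ii)]; φR_n = 355.8 kip.

φR_n ≈ 356 kip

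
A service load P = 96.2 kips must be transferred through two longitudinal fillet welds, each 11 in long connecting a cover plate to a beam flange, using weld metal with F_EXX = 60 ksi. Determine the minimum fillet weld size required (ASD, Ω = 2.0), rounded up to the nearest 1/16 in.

Total weld length L = 22 in.
Required throat t_e = P × Ω / (0.6 F_EXX × L) = 96.2 × 2.0 / (0.6 × 60 × 22) = 0.2429 in.
Required leg w = t_e / 0.707 = 0.3436 in → use 3/8 in.

w = 3/8 in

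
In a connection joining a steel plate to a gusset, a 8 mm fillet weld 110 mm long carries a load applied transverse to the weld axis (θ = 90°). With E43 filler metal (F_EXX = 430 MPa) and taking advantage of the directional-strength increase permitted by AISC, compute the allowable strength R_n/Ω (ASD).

R_n/Ω ≈ 120 kN

t_e = 0.707 × 8 = 5.656 mm; A_we = 5.656 × 110 = 622.2 mm².
Directional factor: 1.0 + 0.5 sin^1.5(90°) = 1.5.
F_nw = 0.6 × 430 × 1.5 = 387 MPa.
R_n/Ω = (387 × 622.2) / 2.0 × 10⁻³ = 120.4 kN.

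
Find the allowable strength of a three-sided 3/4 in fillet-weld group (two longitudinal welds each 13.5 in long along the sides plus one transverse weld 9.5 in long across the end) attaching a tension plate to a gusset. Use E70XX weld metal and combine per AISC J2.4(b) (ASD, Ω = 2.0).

R_n/Ω ≈ 414 kips

E70XX → F_EXX = 70 ksi.
t_e = 0.707 × 0.75 = 0.5302 in.
R_nwl = 0.6 × 70 × 0.5302 × 27 = 601.3 kips (longitudinal, 2 welds).
R_nwt = 0.6 × 70 × 0.5302 × 9.5 = 211.6 kips (transverse, base value).
(i) R_nwl + R_nwt = 812.9 kips; (ii) 0.85 R_nwl + 1.5 R_nwt = 828.5 kips.
R_n = max = 828.5 kips [governs: (ii)]; R_n/Ω = 414.2 kips.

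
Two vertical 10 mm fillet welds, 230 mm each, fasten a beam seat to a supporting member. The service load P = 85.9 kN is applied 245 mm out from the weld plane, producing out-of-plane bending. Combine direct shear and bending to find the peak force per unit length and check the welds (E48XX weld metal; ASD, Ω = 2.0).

E48XX → F_EXX = 480 MPa.
L_w = 2 × 230 = 460 mm; section modulus (unit throat) S = 2 × L²/6 = 17630 mm².
Direct shear f_v = P/L_w = 85.9×10³/460 = 186.7 N/mm.
Moment M = P × e = 85.9×10³ × 245 = 21046000 N·mm; bending f_b = M/S = 1194 N/mm.
f_max = √(f_v² + f_b²) = √(186.7² + 1194²) = 1208 N/mm.
r_n/Ω = (1/2.0) × 0.6 × 480 × (0.707 × 10) = 1018 N/mm → NOT adequate.

f_max ≈ 1210 N/mm; NOT adequate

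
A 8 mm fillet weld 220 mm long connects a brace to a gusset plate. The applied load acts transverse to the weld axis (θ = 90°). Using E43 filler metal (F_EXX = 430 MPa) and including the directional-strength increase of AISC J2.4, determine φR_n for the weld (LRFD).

φR_n ≈ 361 kN

t_e = 0.707 × 8 = 5.656 mm; A_we = 5.656 × 220 = 1244 mm².
Directional factor: 1.0 + 0.5 sin^1.5(90°) = 1.5.
F_nw = 0.6 × 430 × 1.5 = 387 MPa.
φR_n = 0.75 × 387 × 1244 × 10⁻³ = 361.2 kN.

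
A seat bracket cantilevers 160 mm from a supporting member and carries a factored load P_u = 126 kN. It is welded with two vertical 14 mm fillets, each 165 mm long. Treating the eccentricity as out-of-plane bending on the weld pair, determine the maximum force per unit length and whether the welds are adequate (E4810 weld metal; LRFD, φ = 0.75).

f_max ≈ 2250 N/mm; NOT adequate

E48XX → F_EXX = 480 MPa.
L_w = 2 × 165 = 330 mm; section modulus (unit throat) S = 2 × L²/6 = 9075 mm².
Direct shear f_v = P/L_w = 126×10³/330 = 381.8 N/mm.
Moment M = P × e = 126×10³ × 160 = 20160000 N·mm; bending f_b = M/S = 2221 N/mm.
f_max = √(f_v² + f_b²) = √(381.8² + 2221²) = 2254 N/mm.
φr_n = 0.75 × 0.6 × 480 × (0.707 × 14) = 2138 N/mm → NOT adequate.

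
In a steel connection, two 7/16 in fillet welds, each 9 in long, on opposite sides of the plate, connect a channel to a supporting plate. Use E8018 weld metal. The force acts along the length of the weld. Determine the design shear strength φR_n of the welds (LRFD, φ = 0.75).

E80XX → F_EXX = 80 ksi.
Effective throat t_e = 0.707 × 0.4375 = 0.3093 in.
Total length L = 18 in; A_we = 0.3093 × 18 = 5.568 in².
F_nw = 0.6 F_EXX = 0.6 × 80 = 48 ksi.
φR_n = 0.75 × 48 × 5.568 = 200.4 kip.

φR_n ≈ 200 kip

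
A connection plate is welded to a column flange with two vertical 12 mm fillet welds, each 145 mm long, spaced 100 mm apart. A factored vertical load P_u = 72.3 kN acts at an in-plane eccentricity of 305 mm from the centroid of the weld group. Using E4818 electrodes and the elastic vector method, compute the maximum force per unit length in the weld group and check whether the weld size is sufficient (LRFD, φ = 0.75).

E48XX → F_EXX = 480 MPa.
Total weld length L_w = 290 mm. Treat welds as unit-width lines.
Polar moment about centroid: J = 2[d³/12 + d(b/2)²] = 2[145³/12 + 145×50²] = 1233000 mm³.
Direct shear f_v = P/L_w = 72.3×10³ / 290 = 249.3 N/mm (vertical).
Torsion M = P·e = 72.3×10³ × 305 = 22052000 N·mm.
Critical point at (x, y) = (50, 72.5) from centroid. f_tx = M·y/J = 1297 N/mm; f_ty = M·x/J = 894.1 N/mm.
Resultant f_max = √[f_tx² + (f_v + f_ty)²] = √[1297² + (249.3 + 894.1)²] = 1729 N/mm.
Capacity per unit length: φr_n = 0.75 × 0.6 × 480 × (0.707 × 12) = 1833 N/mm.
1729 ≤ 1833 → adequate.

f_max ≈ 1730 N/mm; adequate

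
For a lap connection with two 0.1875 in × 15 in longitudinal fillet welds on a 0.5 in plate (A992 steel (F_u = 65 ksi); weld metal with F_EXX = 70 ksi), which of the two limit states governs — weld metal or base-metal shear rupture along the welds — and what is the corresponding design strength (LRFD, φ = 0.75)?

φR_n ≈ 125 kip (weld metal governs)

t_e = 0.707 × 0.1875 = 0.1326 in; L = 30 in.
Weld metal: φR_n = 0.75 × 0.6 × 70 × 0.1326 × 30 = 125.3 kip.
Base metal (shear rupture): φR_n = 0.75 × 0.6 × 65 × 0.5 × 30 = 438.8 kip.
Governing: weld metal.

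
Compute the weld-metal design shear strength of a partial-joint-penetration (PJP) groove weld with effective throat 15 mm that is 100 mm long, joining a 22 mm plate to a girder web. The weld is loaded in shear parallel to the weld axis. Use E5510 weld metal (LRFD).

φR_n ≈ 371 kN

E55XX → F_EXX = 550 MPa.
Effective throat (given) t_e = 15 mm.
A_we = 15 × 100 = 1500 mm².
F_nw = 0.6 F_EXX = 330 MPa.
φR_n = 0.75 × 330 × 1500 × 10⁻³ = 371.2 kN.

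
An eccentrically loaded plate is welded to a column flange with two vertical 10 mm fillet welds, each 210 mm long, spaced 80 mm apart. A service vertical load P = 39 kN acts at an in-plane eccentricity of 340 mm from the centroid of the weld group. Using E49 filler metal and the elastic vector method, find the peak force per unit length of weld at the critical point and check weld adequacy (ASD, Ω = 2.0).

f_max ≈ 711 N/mm; adequate

E49XX → F_EXX = 490 MPa.
Total weld length L_w = 420 mm. Treat welds as unit-width lines.
Polar moment about centroid: J = 2[d³/12 + d(b/2)²] = 2[210³/12 + 210×40²] = 2216000 mm³.
Direct shear f_v = P/L_w = 39×10³ / 420 = 92.86 N/mm (vertical).
Torsion M = P·e = 39×10³ × 340 = 13260000 N·mm.
Critical point at (x, y) = (40, 105) from centroid. f_tx = M·y/J = 628.4 N/mm; f_ty = M·x/J = 239.4 N/mm.
Resultant f_max = √[f_tx² + (f_v + f_ty)²] = √[628.4² + (92.86 + 239.4)²] = 710.9 N/mm.
Capacity per unit length: r_n/Ω = (1/2.0) × 0.6 × 490 × (0.707 × 10) = 1039 N/mm.
710.9 ≤ 1039 → adequate.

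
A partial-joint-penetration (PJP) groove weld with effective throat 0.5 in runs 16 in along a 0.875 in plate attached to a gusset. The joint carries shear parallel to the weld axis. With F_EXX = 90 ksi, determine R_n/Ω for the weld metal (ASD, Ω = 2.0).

R_n/Ω ≈ 216 kip

Effective throat (given) t_e = 0.5 in.
A_we = 0.5 × 16 = 8 in².
F_nw = 0.6 F_EXX = 54 ksi.
R_n/Ω = (54 × 8) / 2.0 = 216 kip.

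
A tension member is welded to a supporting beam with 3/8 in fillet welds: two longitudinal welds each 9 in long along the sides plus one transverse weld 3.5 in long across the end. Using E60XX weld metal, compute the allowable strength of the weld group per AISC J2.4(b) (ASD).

R_n/Ω ≈ 103 kip

E60XX → F_EXX = 60 ksi.
t_e = 0.707 × 0.375 = 0.2651 in.
R_nwl = 0.6 × 60 × 0.2651 × 18 = 171.8 kip (longitudinal, 2 welds).
R_nwt = 0.6 × 60 × 0.2651 × 3.5 = 33.41 kip (transverse, base value).
(i) R_nwl + R_nwt = 205.2 kip; (ii) 0.85 R_nwl + 1.5 R_nwt = 196.1 kip.
R_n = max = 205.2 kip [governs: (i)]; R_n/Ω = 102.6 kip.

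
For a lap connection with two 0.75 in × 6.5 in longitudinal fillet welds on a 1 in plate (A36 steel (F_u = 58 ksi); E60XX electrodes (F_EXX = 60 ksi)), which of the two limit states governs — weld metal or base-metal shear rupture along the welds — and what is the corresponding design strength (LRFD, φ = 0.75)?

t_e = 0.707 × 0.75 = 0.5302 in; L = 13 in.
Weld metal: φR_n = 0.75 × 0.6 × 60 × 0.5302 × 13 = 186.1 kip.
Base metal (shear rupture): φR_n = 0.75 × 0.6 × 58 × 1 × 13 = 339.3 kip.
Governing: weld metal.

φR_n ≈ 186 kip (weld metal governs)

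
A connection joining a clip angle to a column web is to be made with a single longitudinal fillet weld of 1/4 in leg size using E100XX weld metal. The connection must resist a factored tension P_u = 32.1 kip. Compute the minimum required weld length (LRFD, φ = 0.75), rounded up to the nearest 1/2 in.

L = 4.5 in

E100XX → F_EXX = 100 ksi.
Throat t_e = 0.707 × 0.25 = 0.1767 in.
φr_n = 0.75 × 0.6 × 100 × 0.1767 = 7.954 kip/in.
L_req = P_u / φr_n = 32.1 / 7.954 = 4.036 in total.
Round up → use L = 4.5 in.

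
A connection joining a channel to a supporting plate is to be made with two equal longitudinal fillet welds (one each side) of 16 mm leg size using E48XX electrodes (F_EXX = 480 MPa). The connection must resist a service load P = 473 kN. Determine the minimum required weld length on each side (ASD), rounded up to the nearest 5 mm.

Throat t_e = 0.707 × 16 = 11.31 mm.
r_n/Ω = (0.6 × 480 × 11.31) / 2.0 = 1629 N/mm = 1.629 kN/mm.
L_req = P / (r_n/Ω) = 473 / 1.629 = 290.4 mm total.
Per side: 290.4 / 2 = 145.2 mm.
Round up → use L = 150 mm on each side.

L = 150 mm on each side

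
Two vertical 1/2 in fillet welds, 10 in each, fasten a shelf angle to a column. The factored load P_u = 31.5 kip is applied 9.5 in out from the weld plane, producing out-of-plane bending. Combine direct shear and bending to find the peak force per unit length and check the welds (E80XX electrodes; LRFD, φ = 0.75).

f_max ≈ 9.11 kip/in; adequate

E80XX → F_EXX = 80 ksi.
L_w = 2 × 10 = 20 in; section modulus (unit throat) S = 2 × L²/6 = 33.33 in².
Direct shear f_v = P/L_w = 31.5/20 = 1.575 kip/in.
Moment M = P × e = 31.5 × 9.5 = 299.25 kip·in; bending f_b = M/S = 8.977 kip/in.
f_max = √(f_v² + f_b²) = √(1.575² + 8.977²) = 9.115 kip/in.
φr_n = 0.75 × 0.6 × 80 × (0.707 × 0.5) = 12.73 kip/in → adequate.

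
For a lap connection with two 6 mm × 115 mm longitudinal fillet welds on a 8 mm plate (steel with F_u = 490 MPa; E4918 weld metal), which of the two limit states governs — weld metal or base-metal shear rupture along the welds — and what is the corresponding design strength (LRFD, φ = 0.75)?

φR_n ≈ 215 kN (weld metal governs)

E49XX → F_EXX = 490 MPa.
t_e = 0.707 × 6 = 4.242 mm; L = 230 mm.
Weld metal: φR_n = 0.75 × 0.6 × 490 × 4.242 × 230 × 10⁻³ = 215.1 kN.
Base metal (shear rupture): φR_n = 0.75 × 0.6 × 490 × 8 × 230 × 10⁻³ = 405.7 kN.
Governing: weld metal.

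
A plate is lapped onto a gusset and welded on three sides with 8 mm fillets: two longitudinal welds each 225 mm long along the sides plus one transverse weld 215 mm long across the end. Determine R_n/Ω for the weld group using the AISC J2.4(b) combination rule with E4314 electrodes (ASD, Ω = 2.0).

R_n/Ω ≈ 514 kN

E43XX → F_EXX = 430 MPa.
t_e = 0.707 × 8 = 5.656 mm.
R_nwl = 0.6 × 430 × 5.656 × 450 × 10⁻³ = 656.7 kN (longitudinal, 2 welds).
R_nwt = 0.6 × 430 × 5.656 × 215 × 10⁻³ = 313.7 kN (transverse, base value).
(i) R_nwl + R_nwt = 970.4 kN; (ii) 0.85 R_nwl + 1.5 R_nwt = 1029 kN.
R_n = max = 1029 kN [governs: (ii)]; R_n/Ω = 514.4 kN.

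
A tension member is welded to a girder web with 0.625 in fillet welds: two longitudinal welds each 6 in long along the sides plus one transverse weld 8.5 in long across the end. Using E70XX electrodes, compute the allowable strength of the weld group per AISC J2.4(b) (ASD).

E70XX → F_EXX = 70 ksi.
t_e = 0.707 × 0.625 = 0.4419 in.
R_nwl = 0.6 × 70 × 0.4419 × 12 = 222.7 kips (longitudinal, 2 welds).
R_nwt = 0.6 × 70 × 0.4419 × 8.5 = 157.7 kips (transverse, base value).
(i) R_nwl + R_nwt = 380.5 kips; (ii) 0.85 R_nwl + 1.5 R_nwt = 425.9 kips.
R_n = max = 425.9 kips [governs: (ii)]; R_n/Ω = 213 kips.

R_n/Ω ≈ 213 kips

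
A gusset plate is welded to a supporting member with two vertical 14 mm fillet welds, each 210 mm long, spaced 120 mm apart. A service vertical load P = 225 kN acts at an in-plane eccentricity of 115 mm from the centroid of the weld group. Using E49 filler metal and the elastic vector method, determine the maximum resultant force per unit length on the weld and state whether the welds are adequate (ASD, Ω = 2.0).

E49XX → F_EXX = 490 MPa.
Total weld length L_w = 420 mm. Treat welds as unit-width lines.
Polar moment about centroid: J = 2[d³/12 + d(b/2)²] = 2[210³/12 + 210×60²] = 3056000 mm³.
Direct shear f_v = P/L_w = 225×10³ / 420 = 535.7 N/mm (vertical).
Torsion M = P·e = 225×10³ × 115 = 25875000 N·mm.
Critical point at (x, y) = (60, 105) from centroid. f_tx = M·y/J = 889.2 N/mm; f_ty = M·x/J = 508.1 N/mm.
Resultant f_max = √[f_tx² + (f_v + f_ty)²] = √[889.2² + (535.7 + 508.1)²] = 1371 N/mm.
Capacity per unit length: r_n/Ω = (1/2.0) × 0.6 × 490 × (0.707 × 14) = 1455 N/mm.
1371 ≤ 1455 → adequate.

f_max ≈ 1370 N/mm; adequate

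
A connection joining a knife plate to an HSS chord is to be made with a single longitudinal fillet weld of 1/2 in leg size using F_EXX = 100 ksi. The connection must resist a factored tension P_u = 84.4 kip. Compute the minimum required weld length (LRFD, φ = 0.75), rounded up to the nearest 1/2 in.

Throat t_e = 0.707 × 0.5 = 0.3535 in.
φr_n = 0.75 × 0.6 × 100 × 0.3535 = 15.91 kip/in.
L_req = P_u / φr_n = 84.4 / 15.91 = 5.306 in total.
Round up → use L = 5.5 in.

L = 5.5 in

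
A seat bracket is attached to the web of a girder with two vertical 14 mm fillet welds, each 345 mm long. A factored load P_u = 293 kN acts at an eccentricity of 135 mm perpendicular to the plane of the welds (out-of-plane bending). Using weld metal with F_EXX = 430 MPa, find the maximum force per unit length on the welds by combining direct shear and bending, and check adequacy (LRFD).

f_max ≈ 1080 N/mm; adequate

L_w = 2 × 345 = 690 mm; section modulus (unit throat) S = 2 × L²/6 = 39680 mm².
Direct shear f_v = P/L_w = 293×10³/690 = 424.6 N/mm.
Moment M = P × e = 293×10³ × 135 = 39555000 N·mm; bending f_b = M/S = 997 N/mm.
f_max = √(f_v² + f_b²) = √(424.6² + 997²) = 1084 N/mm.
φr_n = 0.75 × 0.6 × 430 × (0.707 × 14) = 1915 N/mm → adequate.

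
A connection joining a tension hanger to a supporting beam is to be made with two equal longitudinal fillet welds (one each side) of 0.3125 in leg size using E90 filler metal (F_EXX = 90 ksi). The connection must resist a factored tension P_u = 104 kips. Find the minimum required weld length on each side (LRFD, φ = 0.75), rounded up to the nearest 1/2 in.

L = 6 in on each side

Throat t_e = 0.707 × 0.3125 = 0.2209 in.
φr_n = 0.75 × 0.6 × 90 × 0.2209 = 8.948 kips/in.
L_req = P_u / φr_n = 104 / 8.948 = 11.62 in total.
Per side: 11.62 / 2 = 5.811 in.
Round up → use L = 6 in on each side.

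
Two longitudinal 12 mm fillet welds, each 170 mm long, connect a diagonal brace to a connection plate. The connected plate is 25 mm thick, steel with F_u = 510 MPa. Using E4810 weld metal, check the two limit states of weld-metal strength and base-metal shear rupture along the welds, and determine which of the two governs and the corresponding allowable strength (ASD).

R_n/Ω ≈ 415 kN (weld metal governs)

E48XX → F_EXX = 480 MPa.
t_e = 0.707 × 12 = 8.484 mm; L = 340 mm.
Weld metal: R_n/Ω = (1/2.0) × 0.6 × 480 × 8.484 × 340 × 10⁻³ = 415.4 kN.
Base metal (shear rupture): R_n/Ω = (1/2.0) × 0.6 × 510 × 25 × 340 × 10⁻³ = 1300 kN.
Governing: weld metal.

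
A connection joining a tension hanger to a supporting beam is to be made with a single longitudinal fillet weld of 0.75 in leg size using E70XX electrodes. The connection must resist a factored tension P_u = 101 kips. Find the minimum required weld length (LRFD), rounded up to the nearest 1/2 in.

E70XX → F_EXX = 70 ksi.
Throat t_e = 0.707 × 0.75 = 0.5302 in.
φr_n = 0.75 × 0.6 × 70 × 0.5302 = 16.7 kips/in.
L_req = P_u / φr_n = 101 / 16.7 = 6.047 in total.
Round up → use L = 6.5 in.

L = 6.5 in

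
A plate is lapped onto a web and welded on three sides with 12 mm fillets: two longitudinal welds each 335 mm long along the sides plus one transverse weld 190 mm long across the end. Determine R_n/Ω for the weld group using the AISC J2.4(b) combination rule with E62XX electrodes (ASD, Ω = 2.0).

R_n/Ω ≈ 1360 kN

E62XX → F_EXX = 620 MPa.
t_e = 0.707 × 12 = 8.484 mm.
R_nwl = 0.6 × 620 × 8.484 × 670 × 10⁻³ = 2115 kN (longitudinal, 2 welds).
R_nwt = 0.6 × 620 × 8.484 × 190 × 10⁻³ = 599.6 kN (transverse, base value).
(i) R_nwl + R_nwt = 2714 kN; (ii) 0.85 R_nwl + 1.5 R_nwt = 2697 kN.
R_n = max = 2714 kN [governs: (i)]; R_n/Ω = 1357 kN.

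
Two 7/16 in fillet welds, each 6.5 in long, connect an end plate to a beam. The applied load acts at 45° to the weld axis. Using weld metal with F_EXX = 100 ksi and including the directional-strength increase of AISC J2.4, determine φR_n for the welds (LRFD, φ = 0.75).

φR_n ≈ 235 kip

t_e = 0.707 × 0.4375 = 0.3093 in; A_we = 0.3093 × 13 = 4.021 in².
Directional factor: 1.0 + 0.5 sin^1.5(45°) = 1.297.
F_nw = 0.6 × 100 × 1.297 = 77.84 ksi.
φR_n = 0.75 × 77.84 × 4.021 = 234.7 kip.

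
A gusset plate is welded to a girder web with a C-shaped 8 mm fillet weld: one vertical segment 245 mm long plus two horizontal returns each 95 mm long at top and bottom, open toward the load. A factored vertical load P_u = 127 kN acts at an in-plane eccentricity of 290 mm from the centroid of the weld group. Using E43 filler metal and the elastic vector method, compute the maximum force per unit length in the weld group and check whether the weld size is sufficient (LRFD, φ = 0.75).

f_max ≈ 1360 N/mm; NOT adequate

E43XX → F_EXX = 430 MPa.
Total weld length L_w = 435 mm. Treat welds as unit-width lines.
Centroid: x̄ = 2×95×47.5 / 435 = 20.75 mm from the vertical weld.
Polar moment about centroid: J = I_x + I_y = [245³/12 + 2×95×122.5²] + [245×20.75² + 2(95³/12 + 95×26.75²)] = 4461000 mm³.
Direct shear f_v = P/L_w = 127×10³ / 435 = 292 N/mm (vertical).
Torsion M = P·e = 127×10³ × 290 = 36830000 N·mm.
Critical point at (x, y) = (74.25, 122.5) from centroid. f_tx = M·y/J = 1011 N/mm; f_ty = M·x/J = 613 N/mm.
Resultant f_max = √[f_tx² + (f_v + f_ty)²] = √[1011² + (292 + 613)²] = 1357 N/mm.
Capacity per unit length: φr_n = 0.75 × 0.6 × 430 × (0.707 × 8) = 1094 N/mm.
1357 > 1094 → NOT adequate.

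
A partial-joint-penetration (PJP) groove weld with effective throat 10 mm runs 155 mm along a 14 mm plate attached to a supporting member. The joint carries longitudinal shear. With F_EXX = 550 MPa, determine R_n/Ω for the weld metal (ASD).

R_n/Ω ≈ 256 kN

Effective throat (given) t_e = 10 mm.
A_we = 10 × 155 = 1550 mm².
F_nw = 0.6 F_EXX = 330 MPa.
R_n/Ω = (330 × 1550) / 2.0 × 10⁻³ = 255.8 kN.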